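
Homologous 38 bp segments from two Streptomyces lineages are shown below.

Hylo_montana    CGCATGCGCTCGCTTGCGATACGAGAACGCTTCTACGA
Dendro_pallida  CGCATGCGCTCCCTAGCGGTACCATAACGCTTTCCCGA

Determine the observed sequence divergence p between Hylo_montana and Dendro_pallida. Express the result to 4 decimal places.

The sequences differ at positions 12 (G/C), 15 (T/A), 19 (A/G), 23 (G/C), 25 (G/T), 33 (C/T), 34 (T/C), 35 (A/C).
There are 8 differences over 38 sites, so p = 8/38 = 0.2105.

0.2105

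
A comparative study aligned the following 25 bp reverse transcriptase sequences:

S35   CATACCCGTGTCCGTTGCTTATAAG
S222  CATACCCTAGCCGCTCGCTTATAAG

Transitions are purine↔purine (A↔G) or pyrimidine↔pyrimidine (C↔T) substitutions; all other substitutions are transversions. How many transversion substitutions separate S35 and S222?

Mismatches occur at site 8 (G↔T, transversion), site 9 (T↔A, transversion), site 11 (T↔C, transition), site 13 (C↔G, transversion), site 14 (G↔C, transversion), site 16 (T↔C, transition).
Of the 6 differences, 2 transitions and 4 transversions, so the answer is 4.

4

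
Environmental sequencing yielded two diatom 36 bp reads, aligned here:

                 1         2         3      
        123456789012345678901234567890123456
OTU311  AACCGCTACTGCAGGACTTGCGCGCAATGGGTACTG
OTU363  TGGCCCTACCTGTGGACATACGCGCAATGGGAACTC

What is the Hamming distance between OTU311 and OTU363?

12

Differing sites — 1:A/T; 2:A/G; 3:C/G; 5:G/C; 10:T/C; 11:G/T; 12:C/G; 13:A/T; 18:T/A; 20:G/A; 32:T/A; 36:G/C.
That gives 12 mismatches out of 36 aligned sites, so the Hamming distance is 12.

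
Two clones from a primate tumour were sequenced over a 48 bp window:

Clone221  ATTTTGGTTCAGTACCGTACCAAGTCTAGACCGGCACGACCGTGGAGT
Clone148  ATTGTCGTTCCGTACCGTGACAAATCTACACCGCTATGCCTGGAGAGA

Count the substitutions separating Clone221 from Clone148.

15

The sequences differ at positions 4 (T/G), 6 (G/C), 11 (A/C), 19 (A/G), 20 (C/A), 24 (G/A), 29 (G/C), 34 (G/C), 35 (C/T), 37 (C/T), 39 (A/C), 41 (C/T), 43 (T/G), 44 (G/A), 48 (T/A).
That gives 15 mismatches out of 48 aligned sites, so the Hamming distance is 15.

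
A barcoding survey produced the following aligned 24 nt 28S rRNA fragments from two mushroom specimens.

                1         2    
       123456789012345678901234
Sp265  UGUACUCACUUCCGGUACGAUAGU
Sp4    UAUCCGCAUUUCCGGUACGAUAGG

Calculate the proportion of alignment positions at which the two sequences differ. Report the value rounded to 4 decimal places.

0.2083

Mismatches occur at site 2 (G→A), site 4 (A→C), site 6 (U→G), site 9 (C→U), site 24 (U→G).
There are 5 differences over 24 sites, so p = 5/24 = 0.2083.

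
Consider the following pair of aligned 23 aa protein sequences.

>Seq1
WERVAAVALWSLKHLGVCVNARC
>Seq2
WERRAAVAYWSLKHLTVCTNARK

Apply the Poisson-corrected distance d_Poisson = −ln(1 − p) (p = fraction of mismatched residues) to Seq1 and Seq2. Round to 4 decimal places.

0.2451

Mismatches occur at site 4 (V→R), site 9 (L→Y), site 16 (G→T), site 19 (V→T), site 23 (C→K).
p = 5/23 = 0.217391.
d = −ln(1 − 0.217391) = −ln(0.782609) = 0.2451.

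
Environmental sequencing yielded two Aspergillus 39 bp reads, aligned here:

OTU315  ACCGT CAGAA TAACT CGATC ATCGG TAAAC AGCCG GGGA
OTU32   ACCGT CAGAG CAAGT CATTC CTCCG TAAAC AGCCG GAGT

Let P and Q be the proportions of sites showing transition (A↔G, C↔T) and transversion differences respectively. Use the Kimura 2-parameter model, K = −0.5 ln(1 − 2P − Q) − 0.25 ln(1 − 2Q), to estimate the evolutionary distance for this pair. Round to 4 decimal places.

Differing sites — 10:A/G (Ti); 11:T/C (Ti); 14:C/G (Tv); 17:G/A (Ti); 18:A/T (Tv); 21:A/C (Tv); 24:G/C (Tv); 37:G/A (Ti); 39:A/T (Tv).
Of the 9 differences, 4 transitions and 5 transversions over 39 sites: P = 4/39 = 0.102564, Q = 5/39 = 0.128205.
d = −0.5·ln(0.666667) − 0.25·ln(0.743590) = −0.5·(-0.405465) − 0.25·(-0.296265) = 0.2768.

0.2768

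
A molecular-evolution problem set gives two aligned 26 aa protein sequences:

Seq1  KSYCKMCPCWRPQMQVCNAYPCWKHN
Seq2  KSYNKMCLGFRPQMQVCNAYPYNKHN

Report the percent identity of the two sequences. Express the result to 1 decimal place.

Mismatches occur at site 4 (C→N), site 8 (P→L), site 9 (C→G), site 10 (W→F), site 22 (C→Y), site 23 (W→N).
20 of the 26 sites match, so the percent identity is 20/26 × 100 = 76.9%.

76.9%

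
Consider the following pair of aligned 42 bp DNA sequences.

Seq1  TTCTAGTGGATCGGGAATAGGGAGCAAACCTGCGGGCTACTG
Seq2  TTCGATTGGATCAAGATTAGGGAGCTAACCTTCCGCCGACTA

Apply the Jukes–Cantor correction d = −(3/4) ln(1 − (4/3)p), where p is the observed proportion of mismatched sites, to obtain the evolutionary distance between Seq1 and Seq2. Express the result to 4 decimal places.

0.3222

Mismatches occur at site 4 (T/G), site 6 (G/T), site 13 (G/A), site 14 (G/A), site 17 (A/T), site 26 (A/T), site 32 (G/T), site 34 (G/C), site 36 (G/C), site 38 (T/G), site 42 (G/A).
p = 11/42 = 0.261905.
d = −0.75 · ln(1 − (4/3)·0.261905) = −0.75 · ln(0.650793) = −0.75 · (-0.429564) = 0.3222.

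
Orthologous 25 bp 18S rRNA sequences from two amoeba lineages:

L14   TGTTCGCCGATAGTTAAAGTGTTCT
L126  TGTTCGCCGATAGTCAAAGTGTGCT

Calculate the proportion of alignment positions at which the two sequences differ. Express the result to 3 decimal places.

Differing sites — 15:T/C; 23:T/G.
There are 2 differences over 25 sites, so p = 2/25 = 0.080.

0.080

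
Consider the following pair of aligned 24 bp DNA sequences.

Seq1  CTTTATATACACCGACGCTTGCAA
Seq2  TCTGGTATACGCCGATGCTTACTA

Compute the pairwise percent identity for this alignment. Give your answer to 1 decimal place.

66.7%

Mismatches occur at site 1 (C/T), site 2 (T/C), site 4 (T/G), site 5 (A/G), site 11 (A/G), site 16 (C/T), site 21 (G/A), site 23 (A/T).
16 of the 24 sites match, so the percent identity is 16/24 × 100 = 66.7%.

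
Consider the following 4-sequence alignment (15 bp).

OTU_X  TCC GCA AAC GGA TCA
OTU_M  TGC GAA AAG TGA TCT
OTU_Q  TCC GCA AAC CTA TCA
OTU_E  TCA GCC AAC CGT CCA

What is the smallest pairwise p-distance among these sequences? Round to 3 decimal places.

0.133

Pairwise Hamming distances:
  OTU_X vs OTU_M: 5
  OTU_X vs OTU_Q: 2
  OTU_X vs OTU_E: 5
  OTU_M vs OTU_Q: 6
  OTU_M vs OTU_E: 9
  OTU_Q vs OTU_E: 5
The smallest is 2 mismatches, between OTU_X and OTU_Q; p = 2/15 = 0.133.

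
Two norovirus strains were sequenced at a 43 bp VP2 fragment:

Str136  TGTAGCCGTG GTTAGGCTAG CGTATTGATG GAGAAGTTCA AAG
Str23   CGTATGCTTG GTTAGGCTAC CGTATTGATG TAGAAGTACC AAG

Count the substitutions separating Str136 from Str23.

The sequences differ at positions 1 (T/C), 5 (G/T), 6 (C/G), 8 (G/T), 20 (G/C), 31 (G/T), 38 (T/A), 40 (A/C).
That gives 8 mismatches out of 43 aligned sites, so the Hamming distance is 8.

8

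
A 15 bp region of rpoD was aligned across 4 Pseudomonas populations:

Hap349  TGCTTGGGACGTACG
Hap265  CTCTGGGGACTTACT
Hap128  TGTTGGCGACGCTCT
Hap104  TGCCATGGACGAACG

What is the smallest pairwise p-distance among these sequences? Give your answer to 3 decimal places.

Pairwise Hamming distances:
  Hap349 vs Hap265: 5
  Hap349 vs Hap128: 6
  Hap349 vs Hap104: 4
  Hap265 vs Hap128: 7
  Hap265 vs Hap104: 8
  Hap128 vs Hap104: 8
The smallest is 4 mismatches, between Hap349 and Hap104; p = 4/15 = 0.267.

0.267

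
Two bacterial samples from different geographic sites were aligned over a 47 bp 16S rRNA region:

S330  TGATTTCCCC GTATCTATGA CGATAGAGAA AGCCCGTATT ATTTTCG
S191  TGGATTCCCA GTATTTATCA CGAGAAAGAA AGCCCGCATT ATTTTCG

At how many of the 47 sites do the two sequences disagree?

8

Mismatches occur at site 3 (A→G), site 4 (T→A), site 10 (C→A), site 15 (C→T), site 19 (G→C), site 24 (T→G), site 26 (G→A), site 37 (T→C).
That gives 8 mismatches out of 47 aligned sites, so the Hamming distance is 8.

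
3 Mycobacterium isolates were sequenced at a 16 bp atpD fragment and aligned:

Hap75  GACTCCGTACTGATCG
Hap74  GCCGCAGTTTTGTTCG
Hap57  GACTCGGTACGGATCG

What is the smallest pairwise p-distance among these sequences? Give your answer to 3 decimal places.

Pairwise Hamming distances:
  Hap75 vs Hap74: 6
  Hap75 vs Hap57: 2
  Hap74 vs Hap57: 7
The smallest is 2 mismatches, between Hap75 and Hap57; p = 2/16 = 0.125.

0.125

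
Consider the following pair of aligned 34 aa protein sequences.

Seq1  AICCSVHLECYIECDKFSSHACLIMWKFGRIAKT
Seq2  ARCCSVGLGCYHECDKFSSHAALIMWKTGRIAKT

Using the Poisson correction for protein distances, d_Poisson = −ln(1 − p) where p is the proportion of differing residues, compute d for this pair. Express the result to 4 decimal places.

Differing sites — 2:I/R; 7:H/G; 9:E/G; 12:I/H; 22:C/A; 28:F/T.
p = 6/34 = 0.176471.
d = −ln(1 − 0.176471) = −ln(0.823529) = 0.1942.

0.1942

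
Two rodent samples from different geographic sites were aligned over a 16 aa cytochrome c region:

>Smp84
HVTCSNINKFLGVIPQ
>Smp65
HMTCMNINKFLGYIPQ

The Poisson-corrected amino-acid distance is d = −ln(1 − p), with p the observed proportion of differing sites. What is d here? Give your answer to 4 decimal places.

The sequences differ at positions 2 (V/M), 5 (S/M), 13 (V/Y).
p = 3/16 = 0.187500.
d = −ln(1 − 0.187500) = −ln(0.812500) = 0.2076.

0.2076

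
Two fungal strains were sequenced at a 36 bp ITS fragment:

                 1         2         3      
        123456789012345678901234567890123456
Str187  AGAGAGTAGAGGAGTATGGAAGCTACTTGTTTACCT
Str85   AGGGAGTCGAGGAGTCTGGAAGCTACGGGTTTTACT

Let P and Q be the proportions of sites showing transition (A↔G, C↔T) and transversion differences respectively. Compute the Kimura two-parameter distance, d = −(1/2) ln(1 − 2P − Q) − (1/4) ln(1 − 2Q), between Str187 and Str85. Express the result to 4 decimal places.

Mismatches occur at site 3 (A/G, transition), site 8 (A/C, transversion), site 16 (A/C, transversion), site 27 (T/G, transversion), site 28 (T/G, transversion), site 33 (A/T, transversion), site 34 (C/A, transversion).
Of the 7 differences, 1 transition and 6 transversions over 36 sites: P = 1/36 = 0.027778, Q = 6/36 = 0.166667.
d = −0.5·ln(0.777777) − 0.25·ln(0.666666) = −0.5·(-0.251315) − 0.25·(-0.405466) = 0.2270.

0.2270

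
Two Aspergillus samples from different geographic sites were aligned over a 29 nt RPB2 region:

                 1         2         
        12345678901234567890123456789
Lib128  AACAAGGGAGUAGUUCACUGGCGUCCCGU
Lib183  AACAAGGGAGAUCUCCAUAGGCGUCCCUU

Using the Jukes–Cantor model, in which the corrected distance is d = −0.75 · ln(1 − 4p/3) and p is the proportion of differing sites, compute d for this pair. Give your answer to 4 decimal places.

0.2913

Mismatches occur at site 11 (U/A), site 12 (A/U), site 13 (G/C), site 15 (U/C), site 18 (C/U), site 19 (U/A), site 28 (G/U).
p = 7/29 = 0.241379.
d = −0.75 · ln(1 − (4/3)·0.241379) = −0.75 · ln(0.678161) = −0.75 · (-0.388371) = 0.2913.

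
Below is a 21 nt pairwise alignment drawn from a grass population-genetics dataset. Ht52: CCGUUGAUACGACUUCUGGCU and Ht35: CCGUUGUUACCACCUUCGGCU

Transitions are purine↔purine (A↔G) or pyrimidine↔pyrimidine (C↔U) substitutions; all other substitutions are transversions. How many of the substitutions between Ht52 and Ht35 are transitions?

3

The sequences differ at positions 7 (A/U, transversion), 11 (G/C, transversion), 14 (U/C, transition), 16 (C/U, transition), 17 (U/C, transition).
Of the 5 differences, 3 transitions and 2 transversions, so the answer is 3.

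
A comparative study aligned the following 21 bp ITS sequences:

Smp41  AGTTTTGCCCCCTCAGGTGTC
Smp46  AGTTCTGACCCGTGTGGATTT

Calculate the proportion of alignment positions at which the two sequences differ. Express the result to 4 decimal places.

The sequences differ at positions 5 (T/C), 8 (C/A), 12 (C/G), 14 (C/G), 15 (A/T), 18 (T/A), 19 (G/T), 21 (C/T).
There are 8 differences over 21 sites, so p = 8/21 = 0.3810.

0.3810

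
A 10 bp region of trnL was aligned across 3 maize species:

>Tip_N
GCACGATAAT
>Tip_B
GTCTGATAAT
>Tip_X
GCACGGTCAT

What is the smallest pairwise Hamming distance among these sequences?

2

Pairwise Hamming distances:
  Tip_N vs Tip_B: 3
  Tip_N vs Tip_X: 2
  Tip_B vs Tip_X: 5
The smallest is 2, between Tip_N and Tip_X.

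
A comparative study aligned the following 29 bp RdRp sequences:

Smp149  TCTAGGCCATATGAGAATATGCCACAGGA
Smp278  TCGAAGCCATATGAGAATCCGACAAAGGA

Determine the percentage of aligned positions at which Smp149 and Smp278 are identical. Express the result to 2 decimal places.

79.31%

The sequences differ at positions 3 (T/G), 5 (G/A), 19 (A/C), 20 (T/C), 22 (C/A), 25 (C/A).
23 of the 29 sites match, so the percent identity is 23/29 × 100 = 79.31%.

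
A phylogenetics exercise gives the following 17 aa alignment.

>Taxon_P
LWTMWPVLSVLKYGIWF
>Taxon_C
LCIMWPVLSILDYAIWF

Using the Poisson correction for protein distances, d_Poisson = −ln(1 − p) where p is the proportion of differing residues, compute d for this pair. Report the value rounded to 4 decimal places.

Mismatches occur at site 2 (W↔C), site 3 (T↔I), site 10 (V↔I), site 12 (K↔D), site 14 (G↔A).
p = 5/17 = 0.294118.
d = −ln(1 − 0.294118) = −ln(0.705882) = 0.3483.

0.3483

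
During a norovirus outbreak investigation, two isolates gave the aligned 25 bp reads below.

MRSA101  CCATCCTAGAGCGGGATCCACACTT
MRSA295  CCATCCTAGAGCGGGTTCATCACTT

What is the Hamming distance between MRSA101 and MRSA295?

Mismatches occur at site 16 (A↔T), site 19 (C↔A), site 20 (A↔T).
That gives 3 mismatches out of 25 aligned sites, so the Hamming distance is 3.

3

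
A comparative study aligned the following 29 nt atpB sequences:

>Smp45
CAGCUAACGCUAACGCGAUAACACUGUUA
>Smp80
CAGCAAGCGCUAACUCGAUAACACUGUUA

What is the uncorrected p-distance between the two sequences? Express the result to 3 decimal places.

0.103

The sequences differ at positions 5 (U/A), 7 (A/G), 15 (G/U).
There are 3 differences over 29 sites, so p = 3/29 = 0.103.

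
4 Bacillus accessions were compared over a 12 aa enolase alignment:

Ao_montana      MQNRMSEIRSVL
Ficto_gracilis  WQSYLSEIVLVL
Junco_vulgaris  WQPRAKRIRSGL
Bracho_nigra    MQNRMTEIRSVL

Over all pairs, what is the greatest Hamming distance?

8

Pairwise Hamming distances:
  Ao_montana vs Ficto_gracilis: 6
  Ao_montana vs Junco_vulgaris: 6
  Ao_montana vs Bracho_nigra: 1
  Ficto_gracilis vs Junco_vulgaris: 8
  Ficto_gracilis vs Bracho_nigra: 7
  Junco_vulgaris vs Bracho_nigra: 6
The largest is 8, between Ficto_gracilis and Junco_vulgaris.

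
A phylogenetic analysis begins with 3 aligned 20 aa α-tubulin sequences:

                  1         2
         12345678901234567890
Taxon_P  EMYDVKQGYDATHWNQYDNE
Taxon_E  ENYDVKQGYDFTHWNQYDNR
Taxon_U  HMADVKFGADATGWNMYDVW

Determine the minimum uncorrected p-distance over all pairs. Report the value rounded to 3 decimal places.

0.150

Pairwise Hamming distances:
  Taxon_P vs Taxon_E: 3
  Taxon_P vs Taxon_U: 8
  Taxon_E vs Taxon_U: 10
The smallest is 3 mismatches, between Taxon_P and Taxon_E; p = 3/20 = 0.150.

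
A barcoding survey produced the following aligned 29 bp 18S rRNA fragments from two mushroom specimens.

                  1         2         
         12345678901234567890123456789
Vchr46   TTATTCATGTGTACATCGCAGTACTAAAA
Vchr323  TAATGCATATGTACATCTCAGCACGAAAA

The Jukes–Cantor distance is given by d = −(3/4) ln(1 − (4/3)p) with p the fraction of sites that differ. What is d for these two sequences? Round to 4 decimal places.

Differing sites — 2:T/A; 5:T/G; 9:G/A; 18:G/T; 22:T/C; 25:T/G.
p = 6/29 = 0.206897.
d = −0.75 · ln(1 − (4/3)·0.206897) = −0.75 · ln(0.724137) = −0.75 · (-0.322775) = 0.2421.

0.2421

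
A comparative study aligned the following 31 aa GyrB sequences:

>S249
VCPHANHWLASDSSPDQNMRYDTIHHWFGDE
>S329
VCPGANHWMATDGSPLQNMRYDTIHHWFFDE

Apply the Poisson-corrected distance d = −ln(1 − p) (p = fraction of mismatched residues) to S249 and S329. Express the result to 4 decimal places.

0.2151

Mismatches occur at site 4 (H↔G), site 9 (L↔M), site 11 (S↔T), site 13 (S↔G), site 16 (D↔L), site 29 (G↔F).
p = 6/31 = 0.193548.
d = −ln(1 − 0.193548) = −ln(0.806452) = 0.2151.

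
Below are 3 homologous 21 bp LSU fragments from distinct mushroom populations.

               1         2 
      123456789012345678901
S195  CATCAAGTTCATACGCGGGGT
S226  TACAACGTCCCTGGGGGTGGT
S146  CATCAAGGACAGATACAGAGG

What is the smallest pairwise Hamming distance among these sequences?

Pairwise Hamming distances:
  S195 vs S226: 10
  S195 vs S146: 8
  S226 vs S146: 16
The smallest is 8, between S195 and S146.

8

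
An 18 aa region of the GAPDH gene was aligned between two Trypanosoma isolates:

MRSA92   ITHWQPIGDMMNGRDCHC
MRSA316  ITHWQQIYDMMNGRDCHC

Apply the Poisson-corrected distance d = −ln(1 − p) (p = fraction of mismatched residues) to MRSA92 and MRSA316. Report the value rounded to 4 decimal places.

Mismatches occur at site 6 (P↔Q), site 8 (G↔Y).
p = 2/18 = 0.111111.
d = −ln(1 − 0.111111) = −ln(0.888889) = 0.1178.

0.1178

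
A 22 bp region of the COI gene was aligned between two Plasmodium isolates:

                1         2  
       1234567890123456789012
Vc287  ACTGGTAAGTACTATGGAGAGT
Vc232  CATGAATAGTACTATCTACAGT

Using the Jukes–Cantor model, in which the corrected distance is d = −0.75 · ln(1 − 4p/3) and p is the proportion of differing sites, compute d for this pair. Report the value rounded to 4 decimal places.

The sequences differ at positions 1 (A/C), 2 (C/A), 5 (G/A), 6 (T/A), 7 (A/T), 16 (G/C), 17 (G/T), 19 (G/C).
p = 8/22 = 0.363636.
d = −0.75 · ln(1 − (4/3)·0.363636) = −0.75 · ln(0.515152) = −0.75 · (-0.663293) = 0.4975.

0.4975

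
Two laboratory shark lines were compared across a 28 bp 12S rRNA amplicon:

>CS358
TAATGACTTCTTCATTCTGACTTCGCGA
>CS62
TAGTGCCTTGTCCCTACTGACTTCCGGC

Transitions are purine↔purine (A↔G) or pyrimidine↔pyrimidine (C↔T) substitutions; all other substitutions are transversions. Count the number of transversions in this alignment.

7

The sequences differ at positions 3 (A/G, transition), 6 (A/C, transversion), 10 (C/G, transversion), 12 (T/C, transition), 14 (A/C, transversion), 16 (T/A, transversion), 25 (G/C, transversion), 26 (C/G, transversion), 28 (A/C, transversion).
Of the 9 differences, 2 transitions and 7 transversions, so the answer is 7.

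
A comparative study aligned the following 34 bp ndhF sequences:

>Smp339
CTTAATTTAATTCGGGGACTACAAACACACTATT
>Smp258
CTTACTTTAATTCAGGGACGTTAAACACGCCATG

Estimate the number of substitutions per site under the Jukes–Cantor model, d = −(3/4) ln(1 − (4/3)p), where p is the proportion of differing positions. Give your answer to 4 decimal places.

Mismatches occur at site 5 (A→C), site 14 (G→A), site 20 (T→G), site 21 (A→T), site 22 (C→T), site 29 (A→G), site 31 (T→C), site 34 (T→G).
p = 8/34 = 0.235294.
d = −0.75 · ln(1 − (4/3)·0.235294) = −0.75 · ln(0.686275) = −0.75 · (-0.376477) = 0.2824.

0.2824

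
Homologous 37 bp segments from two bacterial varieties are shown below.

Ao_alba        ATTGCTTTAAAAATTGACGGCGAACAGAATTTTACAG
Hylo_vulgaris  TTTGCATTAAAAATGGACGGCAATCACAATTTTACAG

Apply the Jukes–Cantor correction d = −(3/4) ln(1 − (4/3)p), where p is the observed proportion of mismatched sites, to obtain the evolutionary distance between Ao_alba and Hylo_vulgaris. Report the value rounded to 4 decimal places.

The sequences differ at positions 1 (A/T), 6 (T/A), 15 (T/G), 22 (G/A), 24 (A/T), 27 (G/C).
p = 6/37 = 0.162162.
d = −0.75 · ln(1 − (4/3)·0.162162) = −0.75 · ln(0.783784) = −0.75 · (-0.243622) = 0.1827.

0.1827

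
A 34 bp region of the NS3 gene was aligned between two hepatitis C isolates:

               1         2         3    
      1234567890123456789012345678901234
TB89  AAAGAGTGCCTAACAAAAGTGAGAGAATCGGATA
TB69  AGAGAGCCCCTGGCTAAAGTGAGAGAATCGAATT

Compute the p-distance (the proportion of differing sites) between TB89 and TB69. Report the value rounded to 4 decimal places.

0.2353

The sequences differ at positions 2 (A/G), 7 (T/C), 8 (G/C), 12 (A/G), 13 (A/G), 15 (A/T), 31 (G/A), 34 (A/T).
There are 8 differences over 34 sites, so p = 8/34 = 0.2353.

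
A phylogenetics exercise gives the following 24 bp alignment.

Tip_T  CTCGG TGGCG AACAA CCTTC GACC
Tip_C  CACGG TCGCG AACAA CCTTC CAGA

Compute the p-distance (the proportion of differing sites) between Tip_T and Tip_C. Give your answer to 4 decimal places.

0.2083

Differing sites — 2:T/A; 7:G/C; 21:G/C; 23:C/G; 24:C/A.
There are 5 differences over 24 sites, so p = 5/24 = 0.2083.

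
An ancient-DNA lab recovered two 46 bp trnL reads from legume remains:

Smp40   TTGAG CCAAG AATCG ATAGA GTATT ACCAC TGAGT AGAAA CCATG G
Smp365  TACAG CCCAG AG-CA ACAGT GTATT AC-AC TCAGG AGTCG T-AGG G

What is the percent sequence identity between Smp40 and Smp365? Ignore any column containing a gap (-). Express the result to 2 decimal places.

67.44%

Excluding the 3 gap columns leaves 43 comparable sites.
The sequences differ at positions 2 (T/A), 3 (G/C), 8 (A/C), 12 (A/G), 15 (G/A), 17 (T/C), 20 (A/T), 32 (G/C), 35 (T/G), 38 (A/T), 39 (A/C), 40 (A/G), 41 (C/T), 44 (T/G).
29 of the 43 comparable sites match, so the percent identity is 29/43 × 100 = 67.44%.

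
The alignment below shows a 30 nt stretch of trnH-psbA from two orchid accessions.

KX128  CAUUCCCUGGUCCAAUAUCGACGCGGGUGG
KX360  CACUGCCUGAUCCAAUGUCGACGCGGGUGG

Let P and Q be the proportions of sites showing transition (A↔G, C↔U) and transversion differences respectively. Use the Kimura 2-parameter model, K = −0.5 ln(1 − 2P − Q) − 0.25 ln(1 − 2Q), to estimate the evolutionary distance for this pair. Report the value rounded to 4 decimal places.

Differing sites — 3:U/C (Ti); 5:C/G (Tv); 10:G/A (Ti); 17:A/G (Ti).
Of the 4 differences, 3 transitions and 1 transversion over 30 sites: P = 3/30 = 0.100000, Q = 1/30 = 0.033333.
d = −0.5·ln(0.766667) − 0.25·ln(0.933334) = −0.5·(-0.265703) − 0.25·(-0.068992) = 0.1501.

0.1501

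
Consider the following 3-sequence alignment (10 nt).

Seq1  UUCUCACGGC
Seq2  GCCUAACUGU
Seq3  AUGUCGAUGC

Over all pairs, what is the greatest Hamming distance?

7

Pairwise Hamming distances:
  Seq1 vs Seq2: 5
  Seq1 vs Seq3: 5
  Seq2 vs Seq3: 7
The largest is 7, between Seq2 and Seq3.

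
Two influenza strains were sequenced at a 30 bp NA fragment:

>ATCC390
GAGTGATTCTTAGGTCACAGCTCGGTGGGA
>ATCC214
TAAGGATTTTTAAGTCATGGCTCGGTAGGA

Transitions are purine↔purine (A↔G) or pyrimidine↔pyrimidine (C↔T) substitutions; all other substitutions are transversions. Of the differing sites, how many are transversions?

2

Mismatches occur at site 1 (G→T, transversion), site 3 (G→A, transition), site 4 (T→G, transversion), site 9 (C→T, transition), site 13 (G→A, transition), site 18 (C→T, transition), site 19 (A→G, transition), site 27 (G→A, transition).
Of the 8 differences, 6 transitions and 2 transversions, so the answer is 2.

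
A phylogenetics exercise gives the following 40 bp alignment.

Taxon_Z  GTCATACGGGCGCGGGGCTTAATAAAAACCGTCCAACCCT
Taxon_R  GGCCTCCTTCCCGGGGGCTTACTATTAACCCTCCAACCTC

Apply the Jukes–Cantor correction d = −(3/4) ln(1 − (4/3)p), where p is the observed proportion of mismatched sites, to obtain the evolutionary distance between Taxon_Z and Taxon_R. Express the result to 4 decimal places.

0.4715

Differing sites — 2:T/G; 4:A/C; 6:A/C; 8:G/T; 9:G/T; 10:G/C; 12:G/C; 13:C/G; 22:A/C; 25:A/T; 26:A/T; 31:G/C; 39:C/T; 40:T/C.
p = 14/40 = 0.350000.
d = −0.75 · ln(1 − (4/3)·0.350000) = −0.75 · ln(0.533333) = −0.75 · (-0.628609) = 0.4715.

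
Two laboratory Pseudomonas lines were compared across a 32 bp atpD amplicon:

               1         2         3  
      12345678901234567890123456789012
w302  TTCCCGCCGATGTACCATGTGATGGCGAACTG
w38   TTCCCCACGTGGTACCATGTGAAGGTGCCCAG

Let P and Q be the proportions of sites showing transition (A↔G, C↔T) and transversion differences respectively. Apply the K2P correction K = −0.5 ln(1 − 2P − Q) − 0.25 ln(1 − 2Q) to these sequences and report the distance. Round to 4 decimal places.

The sequences differ at positions 6 (G/C, transversion), 7 (C/A, transversion), 10 (A/T, transversion), 11 (T/G, transversion), 23 (T/A, transversion), 26 (C/T, transition), 28 (A/C, transversion), 29 (A/C, transversion), 31 (T/A, transversion).
Of the 9 differences, 1 transition and 8 transversions over 32 sites: P = 1/32 = 0.031250, Q = 8/32 = 0.250000.
d = −0.5·ln(0.687500) − 0.25·ln(0.500000) = −0.5·(-0.374693) − 0.25·(-0.693147) = 0.3606.

0.3606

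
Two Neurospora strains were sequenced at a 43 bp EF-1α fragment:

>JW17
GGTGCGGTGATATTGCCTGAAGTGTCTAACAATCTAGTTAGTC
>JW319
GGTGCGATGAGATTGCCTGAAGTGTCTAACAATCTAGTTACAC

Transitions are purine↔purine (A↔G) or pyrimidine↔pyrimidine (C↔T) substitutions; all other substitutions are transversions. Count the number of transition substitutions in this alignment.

Mismatches occur at site 7 (G→A, transition), site 11 (T→G, transversion), site 41 (G→C, transversion), site 42 (T→A, transversion).
Of the 4 differences, 1 transition and 3 transversions, so the answer is 1.

1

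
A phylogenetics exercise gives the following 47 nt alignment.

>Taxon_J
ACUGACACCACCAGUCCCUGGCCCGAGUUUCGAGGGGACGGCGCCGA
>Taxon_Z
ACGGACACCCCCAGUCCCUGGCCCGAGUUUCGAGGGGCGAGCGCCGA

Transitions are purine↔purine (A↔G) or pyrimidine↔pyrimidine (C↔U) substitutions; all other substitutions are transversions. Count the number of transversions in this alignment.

Mismatches occur at site 3 (U→G, transversion), site 10 (A→C, transversion), site 38 (A→C, transversion), site 39 (C→G, transversion), site 40 (G→A, transition).
Of the 5 differences, 1 transition and 4 transversions, so the answer is 4.

4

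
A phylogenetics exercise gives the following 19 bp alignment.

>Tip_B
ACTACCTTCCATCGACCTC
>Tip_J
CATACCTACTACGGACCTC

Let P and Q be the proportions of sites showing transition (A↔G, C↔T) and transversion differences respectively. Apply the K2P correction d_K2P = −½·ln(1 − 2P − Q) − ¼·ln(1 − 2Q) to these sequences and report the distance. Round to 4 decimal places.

0.4099

Differing sites — 1:A/C (Tv); 2:C/A (Tv); 8:T/A (Tv); 10:C/T (Ti); 12:T/C (Ti); 13:C/G (Tv).
Of the 6 differences, 2 transitions and 4 transversions over 19 sites: P = 2/19 = 0.105263, Q = 4/19 = 0.210526.
d = −0.5·ln(0.578948) − 0.25·ln(0.578948) = −0.5·(-0.546543) − 0.25·(-0.546543) = 0.4099.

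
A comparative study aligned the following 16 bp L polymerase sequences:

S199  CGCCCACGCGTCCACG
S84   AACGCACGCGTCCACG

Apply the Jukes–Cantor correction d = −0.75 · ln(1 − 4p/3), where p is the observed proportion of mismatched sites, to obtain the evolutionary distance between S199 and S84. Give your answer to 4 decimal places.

0.2158

The sequences differ at positions 1 (C/A), 2 (G/A), 4 (C/G).
p = 3/16 = 0.187500.
d = −0.75 · ln(1 − (4/3)·0.187500) = −0.75 · ln(0.750000) = −0.75 · (-0.287682) = 0.2158.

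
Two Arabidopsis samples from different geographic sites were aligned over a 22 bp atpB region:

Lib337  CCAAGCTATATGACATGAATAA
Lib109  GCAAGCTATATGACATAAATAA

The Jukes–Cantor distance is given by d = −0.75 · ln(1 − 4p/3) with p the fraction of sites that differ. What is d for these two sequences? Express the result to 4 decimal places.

0.0969

Mismatches occur at site 1 (C↔G), site 17 (G↔A).
p = 2/22 = 0.090909.
d = −0.75 · ln(1 − (4/3)·0.090909) = −0.75 · ln(0.878788) = −0.75 · (-0.129212) = 0.0969.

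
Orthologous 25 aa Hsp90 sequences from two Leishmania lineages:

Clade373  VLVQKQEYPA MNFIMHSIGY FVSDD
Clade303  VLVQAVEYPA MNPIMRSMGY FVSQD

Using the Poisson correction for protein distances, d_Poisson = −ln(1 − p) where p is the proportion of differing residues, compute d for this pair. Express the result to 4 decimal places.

The sequences differ at positions 5 (K/A), 6 (Q/V), 13 (F/P), 16 (H/R), 18 (I/M), 24 (D/Q).
p = 6/25 = 0.240000.
d = −ln(1 − 0.240000) = −ln(0.760000) = 0.2744.

0.2744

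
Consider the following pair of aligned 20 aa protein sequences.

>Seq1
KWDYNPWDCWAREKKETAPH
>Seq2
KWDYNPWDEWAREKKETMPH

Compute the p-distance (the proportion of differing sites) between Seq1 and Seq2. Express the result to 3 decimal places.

0.100

The sequences differ at positions 9 (C/E), 18 (A/M).
There are 2 differences over 20 sites, so p = 2/20 = 0.100.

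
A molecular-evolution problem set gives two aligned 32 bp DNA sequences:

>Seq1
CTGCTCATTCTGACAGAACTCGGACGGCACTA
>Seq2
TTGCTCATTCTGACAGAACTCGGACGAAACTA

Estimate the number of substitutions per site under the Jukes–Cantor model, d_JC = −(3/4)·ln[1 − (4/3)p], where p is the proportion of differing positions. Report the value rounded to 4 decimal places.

The sequences differ at positions 1 (C/T), 27 (G/A), 28 (C/A).
p = 3/32 = 0.093750.
d = −0.75 · ln(1 − (4/3)·0.093750) = −0.75 · ln(0.875000) = −0.75 · (-0.133531) = 0.1001.

0.1001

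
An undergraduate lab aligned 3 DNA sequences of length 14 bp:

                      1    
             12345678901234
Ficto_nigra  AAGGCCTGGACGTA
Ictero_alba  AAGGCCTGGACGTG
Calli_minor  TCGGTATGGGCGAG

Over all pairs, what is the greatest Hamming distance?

7

Pairwise Hamming distances:
  Ficto_nigra vs Ictero_alba: 1
  Ficto_nigra vs Calli_minor: 7
  Ictero_alba vs Calli_minor: 6
The largest is 7, between Ficto_nigra and Calli_minor.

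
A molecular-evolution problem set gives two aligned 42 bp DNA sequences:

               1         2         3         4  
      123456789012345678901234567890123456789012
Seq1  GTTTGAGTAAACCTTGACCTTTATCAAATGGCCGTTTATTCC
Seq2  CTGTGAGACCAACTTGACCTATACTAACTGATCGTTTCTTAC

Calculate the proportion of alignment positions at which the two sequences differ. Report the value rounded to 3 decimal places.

0.333

Differing sites — 1:G/C; 3:T/G; 8:T/A; 9:A/C; 10:A/C; 12:C/A; 21:T/A; 24:T/C; 25:C/T; 28:A/C; 31:G/A; 32:C/T; 38:A/C; 41:C/A.
There are 14 differences over 42 sites, so p = 14/42 = 0.333.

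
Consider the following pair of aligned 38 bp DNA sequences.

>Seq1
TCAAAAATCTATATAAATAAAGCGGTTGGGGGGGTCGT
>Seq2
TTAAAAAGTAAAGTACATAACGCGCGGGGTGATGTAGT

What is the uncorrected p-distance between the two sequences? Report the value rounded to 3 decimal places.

The sequences differ at positions 2 (C/T), 8 (T/G), 9 (C/T), 10 (T/A), 12 (T/A), 13 (A/G), 16 (A/C), 21 (A/C), 25 (G/C), 26 (T/G), 27 (T/G), 30 (G/T), 32 (G/A), 33 (G/T), 36 (C/A).
There are 15 differences over 38 sites, so p = 15/38 = 0.395.

0.395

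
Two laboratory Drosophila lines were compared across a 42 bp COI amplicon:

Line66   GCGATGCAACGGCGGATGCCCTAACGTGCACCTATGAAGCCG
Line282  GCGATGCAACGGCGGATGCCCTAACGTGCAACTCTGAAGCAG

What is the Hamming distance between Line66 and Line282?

3

The sequences differ at positions 31 (C/A), 34 (A/C), 41 (C/A).
That gives 3 mismatches out of 42 aligned sites, so the Hamming distance is 3.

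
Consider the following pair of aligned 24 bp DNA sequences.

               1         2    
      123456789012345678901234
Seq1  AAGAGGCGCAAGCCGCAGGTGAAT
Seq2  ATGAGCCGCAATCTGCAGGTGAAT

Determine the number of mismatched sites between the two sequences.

4

Mismatches occur at site 2 (A→T), site 6 (G→C), site 12 (G→T), site 14 (C→T).
That gives 4 mismatches out of 24 aligned sites, so the Hamming distance is 4.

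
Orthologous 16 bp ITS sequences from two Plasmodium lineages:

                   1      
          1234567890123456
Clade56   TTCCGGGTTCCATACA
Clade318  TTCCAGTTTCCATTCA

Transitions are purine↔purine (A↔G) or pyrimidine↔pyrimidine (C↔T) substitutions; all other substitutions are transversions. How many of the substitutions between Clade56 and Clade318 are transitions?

Differing sites — 5:G/A (Ti); 7:G/T (Tv); 14:A/T (Tv).
Of the 3 differences, 1 transition and 2 transversions, so the answer is 1.

1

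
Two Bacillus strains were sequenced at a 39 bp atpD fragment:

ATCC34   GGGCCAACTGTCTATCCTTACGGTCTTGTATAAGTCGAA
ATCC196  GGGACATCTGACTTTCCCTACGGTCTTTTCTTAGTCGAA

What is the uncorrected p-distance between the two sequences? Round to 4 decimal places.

The sequences differ at positions 4 (C/A), 7 (A/T), 11 (T/A), 14 (A/T), 18 (T/C), 28 (G/T), 30 (A/C), 32 (A/T).
There are 8 differences over 39 sites, so p = 8/39 = 0.2051.

0.2051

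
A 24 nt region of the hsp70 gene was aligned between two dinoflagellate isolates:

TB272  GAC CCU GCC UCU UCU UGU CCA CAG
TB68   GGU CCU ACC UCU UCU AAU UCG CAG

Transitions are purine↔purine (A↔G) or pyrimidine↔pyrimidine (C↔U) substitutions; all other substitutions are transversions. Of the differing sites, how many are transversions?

1

The sequences differ at positions 2 (A/G, transition), 3 (C/U, transition), 7 (G/A, transition), 16 (U/A, transversion), 17 (G/A, transition), 19 (C/U, transition), 21 (A/G, transition).
Of the 7 differences, 6 transitions and 1 transversion, so the answer is 1.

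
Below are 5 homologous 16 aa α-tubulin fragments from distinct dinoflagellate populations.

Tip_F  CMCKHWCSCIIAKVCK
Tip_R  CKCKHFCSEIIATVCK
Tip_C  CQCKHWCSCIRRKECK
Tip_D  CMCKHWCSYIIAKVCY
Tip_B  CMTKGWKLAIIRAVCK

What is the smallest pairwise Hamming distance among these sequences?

Pairwise Hamming distances:
  Tip_F vs Tip_R: 4
  Tip_F vs Tip_C: 4
  Tip_F vs Tip_D: 2
  Tip_F vs Tip_B: 7
  Tip_R vs Tip_C: 7
  Tip_R vs Tip_D: 5
  Tip_R vs Tip_B: 9
  Tip_C vs Tip_D: 6
  Tip_C vs Tip_B: 9
  Tip_D vs Tip_B: 8
The smallest is 2, between Tip_F and Tip_D.

2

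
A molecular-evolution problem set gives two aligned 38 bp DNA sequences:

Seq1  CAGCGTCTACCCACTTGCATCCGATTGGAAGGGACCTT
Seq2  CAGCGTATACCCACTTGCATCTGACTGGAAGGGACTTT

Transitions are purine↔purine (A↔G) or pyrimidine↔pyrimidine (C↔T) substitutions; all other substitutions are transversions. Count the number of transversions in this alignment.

1

Differing sites — 7:C/A (Tv); 22:C/T (Ti); 25:T/C (Ti); 36:C/T (Ti).
Of the 4 differences, 3 transitions and 1 transversion, so the answer is 1.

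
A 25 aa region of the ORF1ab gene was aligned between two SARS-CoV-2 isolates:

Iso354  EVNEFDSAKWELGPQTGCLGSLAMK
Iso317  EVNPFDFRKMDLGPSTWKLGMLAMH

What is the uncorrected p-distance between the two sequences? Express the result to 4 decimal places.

0.4000

Differing sites — 4:E/P; 7:S/F; 8:A/R; 10:W/M; 11:E/D; 15:Q/S; 17:G/W; 18:C/K; 21:S/M; 25:K/H.
There are 10 differences over 25 sites, so p = 10/25 = 0.4000.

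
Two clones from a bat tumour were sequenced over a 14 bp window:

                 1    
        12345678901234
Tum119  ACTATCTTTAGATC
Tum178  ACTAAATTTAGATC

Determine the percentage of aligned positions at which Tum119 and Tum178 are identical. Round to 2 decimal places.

Mismatches occur at site 5 (T↔A), site 6 (C↔A).
12 of the 14 sites match, so the percent identity is 12/14 × 100 = 85.71%.

85.71%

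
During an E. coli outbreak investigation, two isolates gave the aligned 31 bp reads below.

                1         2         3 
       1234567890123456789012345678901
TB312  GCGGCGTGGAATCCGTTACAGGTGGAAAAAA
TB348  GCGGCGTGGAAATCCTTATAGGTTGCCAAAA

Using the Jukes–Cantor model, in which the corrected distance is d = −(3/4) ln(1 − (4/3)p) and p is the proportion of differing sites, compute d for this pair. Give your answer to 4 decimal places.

0.2687

Differing sites — 12:T/A; 13:C/T; 15:G/C; 19:C/T; 24:G/T; 26:A/C; 27:A/C.
p = 7/31 = 0.225806.
d = −0.75 · ln(1 − (4/3)·0.225806) = −0.75 · ln(0.698925) = −0.75 · (-0.358212) = 0.2687.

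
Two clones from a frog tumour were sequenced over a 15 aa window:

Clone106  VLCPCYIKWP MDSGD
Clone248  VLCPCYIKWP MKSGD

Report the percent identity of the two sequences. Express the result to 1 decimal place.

Differing sites — 12:D/K.
14 of the 15 sites match, so the percent identity is 14/15 × 100 = 93.3%.

93.3%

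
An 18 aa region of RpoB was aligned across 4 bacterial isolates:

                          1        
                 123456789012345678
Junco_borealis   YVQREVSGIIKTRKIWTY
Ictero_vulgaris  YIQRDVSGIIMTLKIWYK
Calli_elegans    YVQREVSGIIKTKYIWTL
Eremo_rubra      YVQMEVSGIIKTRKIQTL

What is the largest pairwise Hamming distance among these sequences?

Pairwise Hamming distances:
  Junco_borealis vs Ictero_vulgaris: 6
  Junco_borealis vs Calli_elegans: 3
  Junco_borealis vs Eremo_rubra: 3
  Ictero_vulgaris vs Calli_elegans: 7
  Ictero_vulgaris vs Eremo_rubra: 8
  Calli_elegans vs Eremo_rubra: 4
The largest is 8, between Ictero_vulgaris and Eremo_rubra.

8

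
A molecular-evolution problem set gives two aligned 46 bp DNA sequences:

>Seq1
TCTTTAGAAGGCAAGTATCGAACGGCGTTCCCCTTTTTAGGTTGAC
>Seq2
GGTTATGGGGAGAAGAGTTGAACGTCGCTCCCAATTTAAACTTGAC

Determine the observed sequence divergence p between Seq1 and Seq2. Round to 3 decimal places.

0.391

Mismatches occur at site 1 (T↔G), site 2 (C↔G), site 5 (T↔A), site 6 (A↔T), site 8 (A↔G), site 9 (A↔G), site 11 (G↔A), site 12 (C↔G), site 16 (T↔A), site 17 (A↔G), site 19 (C↔T), site 25 (G↔T), site 28 (T↔C), site 33 (C↔A), site 34 (T↔A), site 38 (T↔A), site 40 (G↔A), site 41 (G↔C).
There are 18 differences over 46 sites, so p = 18/46 = 0.391.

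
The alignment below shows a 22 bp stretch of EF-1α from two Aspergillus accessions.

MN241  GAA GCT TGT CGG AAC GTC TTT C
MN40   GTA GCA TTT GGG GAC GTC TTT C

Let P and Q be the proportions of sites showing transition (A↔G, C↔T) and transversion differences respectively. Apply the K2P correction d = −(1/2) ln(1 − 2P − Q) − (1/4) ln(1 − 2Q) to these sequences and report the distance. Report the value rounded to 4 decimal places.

0.2722

Differing sites — 2:A/T (Tv); 6:T/A (Tv); 8:G/T (Tv); 10:C/G (Tv); 13:A/G (Ti).
Of the 5 differences, 1 transition and 4 transversions over 22 sites: P = 1/22 = 0.045455, Q = 4/22 = 0.181818.
d = −0.5·ln(0.727272) − 0.25·ln(0.636364) = −0.5·(-0.318455) − 0.25·(-0.451985) = 0.2722.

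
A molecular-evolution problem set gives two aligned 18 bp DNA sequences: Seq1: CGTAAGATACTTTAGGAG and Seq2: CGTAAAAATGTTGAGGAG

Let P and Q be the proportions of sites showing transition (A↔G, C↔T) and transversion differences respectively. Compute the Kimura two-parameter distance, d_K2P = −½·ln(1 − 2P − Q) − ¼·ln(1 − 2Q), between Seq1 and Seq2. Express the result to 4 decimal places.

0.3497

The sequences differ at positions 6 (G/A, transition), 8 (T/A, transversion), 9 (A/T, transversion), 10 (C/G, transversion), 13 (T/G, transversion).
Of the 5 differences, 1 transition and 4 transversions over 18 sites: P = 1/18 = 0.055556, Q = 4/18 = 0.222222.
d = −0.5·ln(0.666666) − 0.25·ln(0.555556) = −0.5·(-0.405466) − 0.25·(-0.587786) = 0.3497.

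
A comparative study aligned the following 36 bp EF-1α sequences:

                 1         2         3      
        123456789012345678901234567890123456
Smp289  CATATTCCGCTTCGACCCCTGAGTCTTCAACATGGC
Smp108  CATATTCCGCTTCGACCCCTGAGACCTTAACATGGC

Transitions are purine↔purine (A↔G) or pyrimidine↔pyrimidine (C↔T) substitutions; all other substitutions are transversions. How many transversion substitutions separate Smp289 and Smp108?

Mismatches occur at site 24 (T/A, transversion), site 26 (T/C, transition), site 28 (C/T, transition).
Of the 3 differences, 2 transitions and 1 transversion, so the answer is 1.

1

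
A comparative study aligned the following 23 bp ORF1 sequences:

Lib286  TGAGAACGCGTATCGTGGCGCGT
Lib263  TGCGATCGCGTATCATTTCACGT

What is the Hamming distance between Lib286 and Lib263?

Differing sites — 3:A/C; 6:A/T; 15:G/A; 17:G/T; 18:G/T; 20:G/A.
That gives 6 mismatches out of 23 aligned sites, so the Hamming distance is 6.

6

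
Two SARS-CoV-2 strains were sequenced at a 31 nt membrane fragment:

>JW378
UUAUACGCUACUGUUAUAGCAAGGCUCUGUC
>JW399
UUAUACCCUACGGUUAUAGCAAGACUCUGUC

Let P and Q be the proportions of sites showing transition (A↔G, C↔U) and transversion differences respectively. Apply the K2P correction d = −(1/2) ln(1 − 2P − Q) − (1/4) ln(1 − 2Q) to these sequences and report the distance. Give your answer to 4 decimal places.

0.1036

The sequences differ at positions 7 (G/C, transversion), 12 (U/G, transversion), 24 (G/A, transition).
Of the 3 differences, 1 transition and 2 transversions over 31 sites: P = 1/31 = 0.032258, Q = 2/31 = 0.064516.
d = −0.5·ln(0.870968) − 0.25·ln(0.870968) = −0.5·(-0.138150) − 0.25·(-0.138150) = 0.1036.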